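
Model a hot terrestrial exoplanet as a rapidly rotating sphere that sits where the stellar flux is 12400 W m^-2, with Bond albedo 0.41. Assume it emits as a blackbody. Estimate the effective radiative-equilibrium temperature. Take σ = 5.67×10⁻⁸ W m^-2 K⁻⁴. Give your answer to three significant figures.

424 K

The planet absorbs (1−α)S over its disc πR² and re-emits over 4πR², so the mean absorbed flux is (1−0.41)·12400/4 = 1829 W m^-2.
Set σT⁴ = 1829 → T = (1829/σ)^(1/4) = 423.8 K.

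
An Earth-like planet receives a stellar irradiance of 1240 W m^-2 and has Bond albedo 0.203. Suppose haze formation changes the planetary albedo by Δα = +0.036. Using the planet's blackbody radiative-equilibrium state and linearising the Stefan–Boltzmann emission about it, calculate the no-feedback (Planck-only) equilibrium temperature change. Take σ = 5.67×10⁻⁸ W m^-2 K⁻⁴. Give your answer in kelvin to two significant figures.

The baseline emission temperature is T_e = 256.9 K.
The change in absorbed flux is Δ[S(1−α)/4] = −SΔα/4 = -11.16 W m^-2.
Linearising σT⁴ gives d(σT⁴)/dT = 4σT_e³ = 3.847 W m^-2 per K.
ΔT₀ = ΔF/λ_P = -11.16/3.847 = -2.90 K.

-2.9 kelvin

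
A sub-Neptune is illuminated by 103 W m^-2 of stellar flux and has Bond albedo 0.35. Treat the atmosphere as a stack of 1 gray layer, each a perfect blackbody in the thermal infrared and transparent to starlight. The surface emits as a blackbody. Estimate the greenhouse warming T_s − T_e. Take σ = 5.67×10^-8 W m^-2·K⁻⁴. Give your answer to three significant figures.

24.8 K

The effective emission temperature is T_e = [S(1−α)/(4σ)]^¼ = 131.1 K.
T_s = (N+1)^(1/4)·T_e = 155.9 K.
So the greenhouse effect raises the surface by 155.9 − 131.1 = 24.80 K.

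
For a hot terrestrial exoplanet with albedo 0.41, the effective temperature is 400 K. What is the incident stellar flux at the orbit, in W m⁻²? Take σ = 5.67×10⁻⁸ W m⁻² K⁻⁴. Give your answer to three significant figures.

Invert the energy balance for S: S = 4σT⁴/(1−α).
The emitted flux is σT⁴ = 1452 W m⁻².
So S = 4×1452/(1−0.41) = 9841 W m⁻².

9840 W m⁻²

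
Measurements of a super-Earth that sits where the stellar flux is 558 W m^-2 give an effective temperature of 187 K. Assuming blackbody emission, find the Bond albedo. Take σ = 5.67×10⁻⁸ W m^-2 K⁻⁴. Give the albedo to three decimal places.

Rearranging the radiative balance, α = 1 − 4σT⁴/S.
σT⁴ = 69.33 W m^-2, so 4σT⁴ = 277.3 W m^-2.
Hence α = 1 − 277.3/558.0 = 0.5030.

0.503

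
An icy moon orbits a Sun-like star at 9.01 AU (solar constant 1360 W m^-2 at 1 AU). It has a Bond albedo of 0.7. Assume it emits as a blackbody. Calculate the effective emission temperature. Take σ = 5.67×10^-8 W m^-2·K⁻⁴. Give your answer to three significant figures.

68.6 K

By the inverse-square law, S = 1360/9.01² = 16.75 W m^-2.
Averaging over the sphere, the absorbed flux is S(1−α)/4 = 1.256 W m^-2.
Set σT⁴ = 1.256 → T = (1.256/σ)^(1/4) = 68.61 K.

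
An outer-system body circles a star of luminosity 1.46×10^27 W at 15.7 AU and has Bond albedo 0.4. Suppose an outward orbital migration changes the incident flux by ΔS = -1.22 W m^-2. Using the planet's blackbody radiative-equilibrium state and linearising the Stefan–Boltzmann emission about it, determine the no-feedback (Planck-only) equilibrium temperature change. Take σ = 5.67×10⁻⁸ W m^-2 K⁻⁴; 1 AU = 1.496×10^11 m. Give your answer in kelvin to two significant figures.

-1.3 kelvin

d = 15.7 × 1.496×10^11 m = 2.349×10^12 m.
S = L/(4πd²) = 21.06 W m^-2.
Reference equilibrium: T_e = [S(1−α)/(4σ)]^(1/4) = 86.40 K.
Only a fraction (1−α) is absorbed and it's spread over 4πR², so ΔF = (1−α)ΔS/4 = -0.1830 W m^-2.
The Planck feedback parameter is 4σT_e³ = 0.1463 W m^-2/K.
Hence the no-feedback warming is ΔF/(4σT_e³) = -1.25 K.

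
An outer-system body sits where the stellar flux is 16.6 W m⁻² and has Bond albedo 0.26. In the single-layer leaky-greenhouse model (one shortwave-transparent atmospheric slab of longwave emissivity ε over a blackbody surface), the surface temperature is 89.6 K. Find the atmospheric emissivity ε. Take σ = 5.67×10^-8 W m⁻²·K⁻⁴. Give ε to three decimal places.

TOA balance gives T_e = 85.79 K.
T_s⁴ = T_e⁴·2/(2−ε) → ε = 2 − 2(T_e/T_s)⁴ = 2 − 2·(85.79/89.6)⁴ = 0.3193.

0.319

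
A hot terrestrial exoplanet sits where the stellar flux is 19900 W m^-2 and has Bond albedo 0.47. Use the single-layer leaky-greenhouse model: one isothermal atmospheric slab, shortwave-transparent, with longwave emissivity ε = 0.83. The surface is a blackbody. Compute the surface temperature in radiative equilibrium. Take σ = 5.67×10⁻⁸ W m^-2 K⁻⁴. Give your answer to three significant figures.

At the top of the atmosphere, σT_e⁴ = S(1−α)/4 = 2637 W m^-2, giving T_e = 464.4 K.
The surface balance (absorbed SW + ε·downward IR = σT_s⁴) with T_a⁴ = T_s⁴/2 reduces to T_s = T_e·[2/(2−ε)]^¼ = 531.0 K.

531 K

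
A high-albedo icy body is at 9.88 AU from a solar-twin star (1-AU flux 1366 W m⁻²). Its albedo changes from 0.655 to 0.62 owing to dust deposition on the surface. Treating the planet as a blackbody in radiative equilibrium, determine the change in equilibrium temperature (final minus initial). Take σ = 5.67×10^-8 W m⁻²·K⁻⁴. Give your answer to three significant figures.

Irradiance scales as 1/d², so S = 1366 W m⁻² × (1/9.88)² = 13.99 W m⁻².
With α = 0.655, T₁ = 67.92 K.
Final:   T₂ = [S(1−0.62)/(4σ)]^(1/4) = 69.59 K.
Change: 69.59 − 67.92 = 1.661 K.

1.66 K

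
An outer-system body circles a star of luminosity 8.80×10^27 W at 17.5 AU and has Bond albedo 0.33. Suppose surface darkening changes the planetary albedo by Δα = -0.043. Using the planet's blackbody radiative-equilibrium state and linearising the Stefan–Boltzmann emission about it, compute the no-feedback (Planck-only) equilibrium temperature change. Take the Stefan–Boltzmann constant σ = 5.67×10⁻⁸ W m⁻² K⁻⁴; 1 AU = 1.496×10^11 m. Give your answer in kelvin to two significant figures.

d = 17.5 × 1.496×10^11 m = 2.618×10^12 m.
S = L/(4πd²) = 102.2 W m⁻².
The baseline emission temperature is T_e = 131.8 K.
The change in absorbed flux is Δ[S(1−α)/4] = −SΔα/4 = 1.098 W m⁻².
Linearising σT⁴ gives d(σT⁴)/dT = 4σT_e³ = 0.5194 W m⁻² per K.
Hence the no-feedback warming is ΔF/(4σT_e³) = 2.11 K.

2.1 K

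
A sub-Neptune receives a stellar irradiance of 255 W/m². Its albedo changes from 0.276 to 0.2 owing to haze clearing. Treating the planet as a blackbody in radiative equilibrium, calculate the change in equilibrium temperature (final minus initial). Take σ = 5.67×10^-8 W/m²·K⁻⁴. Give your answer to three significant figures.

4.27 K

Initial: T₁ = [S(1−0.276)/(4σ)]^(1/4) = 168.9 K.
Final:   T₂ = [S(1−0.2)/(4σ)]^(1/4) = 173.2 K.
Change: 173.2 − 168.9 = 4.268 K.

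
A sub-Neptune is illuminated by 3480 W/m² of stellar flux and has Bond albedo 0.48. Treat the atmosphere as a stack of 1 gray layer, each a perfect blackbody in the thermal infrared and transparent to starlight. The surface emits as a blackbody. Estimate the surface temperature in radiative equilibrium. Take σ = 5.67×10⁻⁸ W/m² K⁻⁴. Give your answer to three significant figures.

355 K

The effective emission temperature is T_e = [S(1−α)/(4σ)]^¼ = 298.9 K.
With N = 1 opaque layers, T_s = (N+1)^(1/4)·T_e = 2^(1/4)·298.9 = 355.4 K.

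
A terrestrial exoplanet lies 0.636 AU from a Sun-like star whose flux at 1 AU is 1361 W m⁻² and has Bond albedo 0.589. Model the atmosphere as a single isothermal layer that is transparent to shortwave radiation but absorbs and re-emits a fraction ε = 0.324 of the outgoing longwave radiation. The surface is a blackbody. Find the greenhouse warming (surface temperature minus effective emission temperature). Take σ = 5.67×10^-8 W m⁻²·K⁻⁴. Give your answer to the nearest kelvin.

13 kelvin

Flux at the orbit: S = 1361/(0.636)² = 3365 W m⁻².
Effective emission temperature (TOA balance): σT_e⁴ = S(1−α)/4 = 345.7 W m⁻² → T_e = 279.4 K.
For a single slab of emissivity ε, T_s⁴ = 2T_e⁴/(2−ε); thus T_s = 279.4·(1.193)^(1/4) = 292.1 K.
Greenhouse warming: T_s − T_e = 12.62 K.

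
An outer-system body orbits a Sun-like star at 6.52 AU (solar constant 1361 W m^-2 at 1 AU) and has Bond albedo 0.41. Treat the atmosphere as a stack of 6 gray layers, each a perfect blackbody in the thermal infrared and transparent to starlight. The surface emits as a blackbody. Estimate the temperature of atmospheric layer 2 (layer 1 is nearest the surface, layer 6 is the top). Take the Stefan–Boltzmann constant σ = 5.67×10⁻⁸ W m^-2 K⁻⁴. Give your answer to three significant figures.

143 K

Irradiance scales as 1/d², so S = 1361 W m^-2 × (1/6.52)² = 32.02 W m^-2.
OLR = S(1−α)/4 = 4.722 W m^-2; the top layer radiates at T_e = 95.53 K.
In the N-layer model, layer k (counted from the surface) has T_k = (N+1−k)^(1/4)·T_e.
T_2 = (5)^(1/4)·95.53 = 142.9 K.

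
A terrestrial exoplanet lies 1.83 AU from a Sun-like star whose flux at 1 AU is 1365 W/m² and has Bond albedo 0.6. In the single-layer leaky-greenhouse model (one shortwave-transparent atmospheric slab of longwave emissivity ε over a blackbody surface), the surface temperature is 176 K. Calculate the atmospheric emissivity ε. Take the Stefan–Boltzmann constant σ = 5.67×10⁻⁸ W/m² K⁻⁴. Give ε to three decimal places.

0.502

By the inverse-square law, S = 1365/1.83² = 407.6 W/m².
TOA balance gives T_e = 163.7 K.
T_s⁴ = T_e⁴·2/(2−ε) → ε = 2 − 2(T_e/T_s)⁴ = 2 − 2·(163.7/176)⁴ = 0.5016.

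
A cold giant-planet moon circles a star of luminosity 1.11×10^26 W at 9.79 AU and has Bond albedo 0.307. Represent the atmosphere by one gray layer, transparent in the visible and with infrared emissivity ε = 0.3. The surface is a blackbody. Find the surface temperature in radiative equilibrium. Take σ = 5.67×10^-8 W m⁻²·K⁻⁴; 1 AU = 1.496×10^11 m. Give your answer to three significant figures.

d = 9.79 × 1.496×10^11 m = 1.465×10^12 m.
Flux at the orbit: S = L/(4πd²) = 1.11×10^26/(4π·(1.46×10^12)²) = 4.118 W m⁻².
At the top of the atmosphere, σT_e⁴ = S(1−α)/4 = 0.7134 W m⁻², giving T_e = 59.56 K.
The surface balance (absorbed SW + ε·downward IR = σT_s⁴) with T_a⁴ = T_s⁴/2 reduces to T_s = T_e·[2/(2−ε)]^¼ = 62.03 K.

62.0 K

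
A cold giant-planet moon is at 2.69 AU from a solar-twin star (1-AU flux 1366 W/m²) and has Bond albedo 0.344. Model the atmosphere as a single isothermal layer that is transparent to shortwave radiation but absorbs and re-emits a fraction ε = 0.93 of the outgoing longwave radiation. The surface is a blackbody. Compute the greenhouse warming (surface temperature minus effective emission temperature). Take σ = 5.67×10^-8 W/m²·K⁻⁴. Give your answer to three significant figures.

By the inverse-square law, S = 1366/2.69² = 188.8 W/m².
The planet radiates to space at T_e = [S(1−α)/(4σ)]^(1/4) = 152.9 K.
Surface balance with a leaky layer gives σT_s⁴ = σT_e⁴·2/(2−ε), so T_s = T_e·[2/(2−0.93)]^(1/4) = 178.7 K.
The atmosphere warms the surface by 25.87 K.

25.9 K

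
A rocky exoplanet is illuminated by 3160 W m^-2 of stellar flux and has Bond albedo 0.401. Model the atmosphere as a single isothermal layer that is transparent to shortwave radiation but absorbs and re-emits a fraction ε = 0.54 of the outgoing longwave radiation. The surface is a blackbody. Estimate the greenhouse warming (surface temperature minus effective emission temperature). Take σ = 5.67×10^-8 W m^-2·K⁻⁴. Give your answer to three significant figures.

At the top of the atmosphere, σT_e⁴ = S(1−α)/4 = 473.2 W m^-2, giving T_e = 302.3 K.
For a single slab of emissivity ε, T_s⁴ = 2T_e⁴/(2−ε); thus T_s = 302.3·(1.37)^(1/4) = 327.0 K.
Greenhouse warming: T_s − T_e = 24.74 K.

24.7 K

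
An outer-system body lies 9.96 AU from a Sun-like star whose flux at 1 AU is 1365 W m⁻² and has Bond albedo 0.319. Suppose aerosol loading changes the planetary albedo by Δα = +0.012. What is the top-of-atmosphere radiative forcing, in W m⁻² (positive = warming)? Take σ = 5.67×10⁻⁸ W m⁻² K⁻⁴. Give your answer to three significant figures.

-0.0413 W m⁻²

Flux at the orbit: S = 1365/(9.96)² = 13.76 W m⁻².
ΔF = −(S/4)Δα = −(13.76/4)×(+0.012) = -0.04128 W m⁻².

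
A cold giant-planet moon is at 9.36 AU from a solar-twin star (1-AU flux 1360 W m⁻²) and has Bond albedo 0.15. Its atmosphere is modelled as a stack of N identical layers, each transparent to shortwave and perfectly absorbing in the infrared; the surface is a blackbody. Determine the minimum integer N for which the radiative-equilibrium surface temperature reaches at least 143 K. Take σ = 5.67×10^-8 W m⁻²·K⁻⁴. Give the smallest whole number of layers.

By the inverse-square law, S = 1360/9.36² = 15.52 W m⁻².
OLR = S(1−α)/4 = 3.299 W m⁻²; the top layer radiates at T_e = 87.34 K.
Need (N+1)T_e⁴ ≥ T_s⁴, i.e. N+1 ≥ (143/87.34)⁴ = 7.188.
Rounding up, N = 7.

7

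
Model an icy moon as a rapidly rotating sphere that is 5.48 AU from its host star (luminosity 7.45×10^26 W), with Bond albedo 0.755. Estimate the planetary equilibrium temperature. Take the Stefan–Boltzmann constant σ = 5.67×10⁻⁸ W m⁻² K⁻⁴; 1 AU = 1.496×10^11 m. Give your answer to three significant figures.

98.8 K

Orbital distance: d = 5.48 AU = 8.198×10^11 m.
Spreading L over a sphere of radius d: S = 7.45×10^26/(4π·8.20×10^11²) = 88.21 W m⁻².
The planet absorbs (1−α)S over its disc πR² and re-emits over 4πR², so the mean absorbed flux is (1−0.755)·88.21/4 = 5.403 W m⁻².
Balancing against σT⁴: T = (5.403/5.67×10⁻⁸)^(1/4) = 98.80 K.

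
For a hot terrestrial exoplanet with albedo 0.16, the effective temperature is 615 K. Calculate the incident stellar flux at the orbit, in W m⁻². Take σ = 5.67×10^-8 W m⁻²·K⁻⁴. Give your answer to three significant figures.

From S(1−α)/4 = σT⁴: S = 4σT⁴/(1−α).
σT⁴ = 5.67×10⁻⁸·(615)⁴ = 8111 W m⁻².
So S = 4×8111/(1−0.16) = 38620 W m⁻².

38600 W m⁻²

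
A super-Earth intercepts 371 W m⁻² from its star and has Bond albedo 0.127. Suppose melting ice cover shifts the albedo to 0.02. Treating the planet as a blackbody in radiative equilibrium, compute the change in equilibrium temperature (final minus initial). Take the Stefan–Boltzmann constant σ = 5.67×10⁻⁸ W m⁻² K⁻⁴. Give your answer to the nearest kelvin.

Initial: T₁ = [S(1−0.127)/(4σ)]^(1/4) = 194.4 K.
Final:   T₂ = [S(1−0.02)/(4σ)]^(1/4) = 200.1 K.
ΔT = T₂ − T₁ = 5.701 K.

6 kelvin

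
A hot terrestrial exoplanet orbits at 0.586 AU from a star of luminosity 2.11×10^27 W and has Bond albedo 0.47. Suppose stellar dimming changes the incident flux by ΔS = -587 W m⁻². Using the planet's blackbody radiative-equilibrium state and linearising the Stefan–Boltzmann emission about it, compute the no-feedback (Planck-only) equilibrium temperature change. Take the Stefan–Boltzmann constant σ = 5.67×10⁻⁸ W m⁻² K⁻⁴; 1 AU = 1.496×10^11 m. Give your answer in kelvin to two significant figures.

d = 0.586 × 1.496×10^11 m = 8.767×10^10 m.
S = L/(4πd²) = 21850 W m⁻².
The baseline emission temperature is T_e = 475.3 K.
Only a fraction (1−α) is absorbed and it's spread over 4πR², so ΔF = (1−α)ΔS/4 = -77.78 W m⁻².
Linearising σT⁴ gives d(σT⁴)/dT = 4σT_e³ = 24.36 W m⁻² per K.
Hence the no-feedback warming is ΔF/(4σT_e³) = -3.19 K.

-3.2 K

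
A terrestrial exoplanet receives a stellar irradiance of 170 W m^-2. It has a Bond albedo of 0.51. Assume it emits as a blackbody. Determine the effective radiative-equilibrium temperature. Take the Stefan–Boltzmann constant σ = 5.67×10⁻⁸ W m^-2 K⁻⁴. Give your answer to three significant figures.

Averaging over the sphere, the absorbed flux is S(1−α)/4 = 20.82 W m^-2.
Balancing against σT⁴: T = (20.82/5.67×10⁻⁸)^(1/4) = 138.4 K.

138 K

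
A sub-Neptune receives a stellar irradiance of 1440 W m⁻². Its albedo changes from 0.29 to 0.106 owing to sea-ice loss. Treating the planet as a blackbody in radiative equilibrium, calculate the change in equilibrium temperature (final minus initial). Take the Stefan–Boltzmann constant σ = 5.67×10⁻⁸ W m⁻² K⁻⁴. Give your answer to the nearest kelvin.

Initial: T₁ = [S(1−0.29)/(4σ)]^(1/4) = 259.1 K.
Final:   T₂ = [S(1−0.106)/(4σ)]^(1/4) = 274.5 K.
Change: 274.5 − 259.1 = 15.37 K.

15 kelvin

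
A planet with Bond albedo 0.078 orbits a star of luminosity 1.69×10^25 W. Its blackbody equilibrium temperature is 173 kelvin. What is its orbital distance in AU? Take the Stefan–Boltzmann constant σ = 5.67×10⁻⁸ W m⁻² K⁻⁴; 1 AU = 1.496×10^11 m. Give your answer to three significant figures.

0.522 AU

Energy balance gives S = 4σT⁴/(1−α) = 220.3 W m⁻².
S = L/(4πd²) → d = √(L/4πS) = √(1.69×10^25/(4π·220.3)) = 7.813×10^10 m = 0.5222 AU.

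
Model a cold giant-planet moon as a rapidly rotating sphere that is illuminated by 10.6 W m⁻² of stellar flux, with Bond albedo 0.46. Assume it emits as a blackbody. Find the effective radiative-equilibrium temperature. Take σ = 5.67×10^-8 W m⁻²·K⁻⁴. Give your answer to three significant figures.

The planet absorbs (1−α)S over its disc πR² and re-emits over 4πR², so the mean absorbed flux is (1−0.46)·10.60/4 = 1.431 W m⁻².
In equilibrium σT⁴ equals this, so T = 70.88 K.

70.9 K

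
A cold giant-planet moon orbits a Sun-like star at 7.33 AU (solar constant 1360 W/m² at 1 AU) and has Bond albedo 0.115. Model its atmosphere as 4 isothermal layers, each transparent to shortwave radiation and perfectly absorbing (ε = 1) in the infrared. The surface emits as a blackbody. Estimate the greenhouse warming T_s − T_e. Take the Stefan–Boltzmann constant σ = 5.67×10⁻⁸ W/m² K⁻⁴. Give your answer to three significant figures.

49.4 kelvin

Irradiance scales as 1/d², so S = 1360 W/m² × (1/7.33)² = 25.31 W/m².
OLR = S(1−α)/4 = 5.600 W/m²; the top layer radiates at T_e = 99.69 K.
Surface: T_s = (5)^¼·T_e = 149.1 K.
Warming: T_s − T_e = 49.38 K.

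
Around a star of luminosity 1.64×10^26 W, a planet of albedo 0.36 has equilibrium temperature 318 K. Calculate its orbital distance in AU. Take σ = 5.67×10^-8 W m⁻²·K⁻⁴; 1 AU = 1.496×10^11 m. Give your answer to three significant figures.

0.401 AU

Required flux: S = 4σT⁴/(1−α) = 3624 W m⁻².
S = L/(4πd²) → d = √(L/4πS) = √(1.64×10^26/(4π·3624)) = 6.001×10^10 m = 0.4011 AU.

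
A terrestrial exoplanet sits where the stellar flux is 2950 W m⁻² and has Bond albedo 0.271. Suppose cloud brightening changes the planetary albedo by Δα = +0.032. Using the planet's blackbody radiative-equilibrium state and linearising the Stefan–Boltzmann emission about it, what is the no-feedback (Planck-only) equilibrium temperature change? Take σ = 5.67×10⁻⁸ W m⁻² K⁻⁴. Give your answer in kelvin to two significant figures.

Reference equilibrium: T_e = [S(1−α)/(4σ)]^(1/4) = 312.1 K.
TOA radiative forcing: ΔF = −S·Δα/4 = −2950·(+0.032)/4 = -23.60 W m⁻².
Linearising σT⁴ gives d(σT⁴)/dT = 4σT_e³ = 6.892 W m⁻² per K.
ΔT₀ = ΔF/λ_P = -23.60/6.892 = -3.42 K.

-3.4 K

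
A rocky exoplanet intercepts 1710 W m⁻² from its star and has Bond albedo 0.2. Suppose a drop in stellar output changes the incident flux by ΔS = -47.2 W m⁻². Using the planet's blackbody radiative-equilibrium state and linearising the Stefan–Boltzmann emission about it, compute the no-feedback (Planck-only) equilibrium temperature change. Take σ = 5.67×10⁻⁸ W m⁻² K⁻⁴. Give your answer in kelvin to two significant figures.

-1.9 K

Unperturbed T_e = [1710·(1−0.2)/(4σ)]^¼ = 278.7 K.
TOA radiative forcing: ΔF = (1−α)ΔS/4 = 0.8·(-47.2)/4 = -9.440 W m⁻².
Linearising σT⁴ gives d(σT⁴)/dT = 4σT_e³ = 4.909 W m⁻² per K.
So ΔT₀ = -9.440/4.909 = -1.92 K.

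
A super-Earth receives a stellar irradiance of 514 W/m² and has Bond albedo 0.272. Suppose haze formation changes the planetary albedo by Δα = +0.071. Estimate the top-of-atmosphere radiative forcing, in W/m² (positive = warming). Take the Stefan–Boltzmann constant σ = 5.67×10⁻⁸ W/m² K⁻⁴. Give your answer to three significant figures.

TOA radiative forcing: ΔF = −S·Δα/4 = −514.0·(+0.071)/4 = -9.123 W/m².

-9.12 W/m²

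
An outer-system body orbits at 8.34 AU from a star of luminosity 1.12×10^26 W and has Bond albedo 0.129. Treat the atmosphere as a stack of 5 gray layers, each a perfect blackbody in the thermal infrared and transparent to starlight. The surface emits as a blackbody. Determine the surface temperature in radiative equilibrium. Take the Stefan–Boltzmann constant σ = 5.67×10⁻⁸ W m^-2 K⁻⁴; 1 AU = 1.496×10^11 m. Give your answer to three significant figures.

107 K

d = 8.34 × 1.496×10^11 m = 1.248×10^12 m.
S = L/(4πd²) = 5.725 W m^-2.
OLR = S(1−α)/4 = 1.247 W m^-2; the top layer radiates at T_e = 68.48 K.
For an N-layer opaque stack, T_s⁴ = (N+1)T_e⁴, hence T_s = (6)^(1/4)×68.48 K = 107.2 K.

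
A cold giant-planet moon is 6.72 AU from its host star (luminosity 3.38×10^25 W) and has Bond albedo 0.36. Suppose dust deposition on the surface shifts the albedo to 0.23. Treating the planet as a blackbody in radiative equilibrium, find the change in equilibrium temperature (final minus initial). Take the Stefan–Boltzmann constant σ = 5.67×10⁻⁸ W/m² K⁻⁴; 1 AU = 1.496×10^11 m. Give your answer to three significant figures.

2.48 K

Orbital distance: d = 6.72 AU = 1.005×10^12 m.
S = L/(4πd²) = 2.661 W/m².
With α = 0.36, T₁ = 52.35 K.
After:  T₂ = [2.661·0.77/(4σ)]^(1/4) = 54.83 K.
ΔT = T₂ − T₁ = 2.477 K.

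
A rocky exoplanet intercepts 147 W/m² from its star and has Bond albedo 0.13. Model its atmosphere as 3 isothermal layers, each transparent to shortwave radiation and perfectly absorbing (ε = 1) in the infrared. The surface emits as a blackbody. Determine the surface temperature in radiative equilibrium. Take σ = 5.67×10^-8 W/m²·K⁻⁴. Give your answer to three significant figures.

OLR = S(1−α)/4 = 31.97 W/m²; the top layer radiates at T_e = 154.1 K.
Layer-by-layer balance gives σT_s⁴ = (N+1)σT_e⁴, so T_s = 4^¼·154.1 = 217.9 K.

218 K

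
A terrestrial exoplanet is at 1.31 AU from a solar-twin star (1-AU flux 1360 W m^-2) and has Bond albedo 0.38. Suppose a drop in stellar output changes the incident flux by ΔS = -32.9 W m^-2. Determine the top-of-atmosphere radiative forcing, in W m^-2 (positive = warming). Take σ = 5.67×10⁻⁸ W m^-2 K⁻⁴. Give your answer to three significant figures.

-5.10 W m^-2

By the inverse-square law, S = 1360/1.31² = 792.5 W m^-2.
ΔF = Δ[S(1−α)]/4 = (1−0.38)·-32.9/4 = -5.099 W m^-2.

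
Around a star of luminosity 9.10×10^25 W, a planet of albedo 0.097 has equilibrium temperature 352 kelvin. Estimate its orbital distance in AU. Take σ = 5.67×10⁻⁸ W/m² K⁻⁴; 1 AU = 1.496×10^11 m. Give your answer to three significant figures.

0.290 AU

The flux needed for this T is 4σT⁴/(1−0.097) = 3856 W/m².
Then d = [L/(4πS)]^(1/2) = 4.334×10^10 m, i.e. 0.2897 AU.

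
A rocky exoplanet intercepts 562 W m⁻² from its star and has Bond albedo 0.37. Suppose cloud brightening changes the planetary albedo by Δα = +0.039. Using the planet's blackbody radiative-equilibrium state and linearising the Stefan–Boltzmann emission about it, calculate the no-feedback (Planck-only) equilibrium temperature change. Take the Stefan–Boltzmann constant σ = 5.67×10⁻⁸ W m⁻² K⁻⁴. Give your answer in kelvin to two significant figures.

Reference equilibrium: T_e = [S(1−α)/(4σ)]^(1/4) = 198.8 K.
The change in absorbed flux is Δ[S(1−α)/4] = −SΔα/4 = -5.479 W m⁻².
Planck response: λ_P = 4σT_e³ = 4·5.67×10⁻⁸·(198.8)³ = 1.781 W m⁻²/K.
Hence the no-feedback warming is ΔF/(4σT_e³) = -3.08 K.

-3.1 K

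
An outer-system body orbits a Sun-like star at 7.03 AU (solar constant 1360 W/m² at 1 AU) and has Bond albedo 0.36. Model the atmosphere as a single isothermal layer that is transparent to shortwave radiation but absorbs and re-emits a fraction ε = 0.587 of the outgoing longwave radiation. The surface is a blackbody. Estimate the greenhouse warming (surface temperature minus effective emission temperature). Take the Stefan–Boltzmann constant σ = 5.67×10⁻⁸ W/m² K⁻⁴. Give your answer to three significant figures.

By the inverse-square law, S = 1360/7.03² = 27.52 W/m².
At the top of the atmosphere, σT_e⁴ = S(1−α)/4 = 4.403 W/m², giving T_e = 93.87 K.
The surface balance (absorbed SW + ε·downward IR = σT_s⁴) with T_a⁴ = T_s⁴/2 reduces to T_s = T_e·[2/(2−ε)]^¼ = 102.4 K.
The atmosphere warms the surface by 8.518 K.

8.52 K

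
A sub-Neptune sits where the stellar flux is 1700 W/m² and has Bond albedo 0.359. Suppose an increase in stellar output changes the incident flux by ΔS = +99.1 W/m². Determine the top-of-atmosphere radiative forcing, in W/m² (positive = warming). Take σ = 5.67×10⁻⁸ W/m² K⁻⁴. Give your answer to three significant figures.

15.9 W/m²

ΔF = Δ[S(1−α)]/4 = (1−0.359)·+99.1/4 = 15.88 W/m².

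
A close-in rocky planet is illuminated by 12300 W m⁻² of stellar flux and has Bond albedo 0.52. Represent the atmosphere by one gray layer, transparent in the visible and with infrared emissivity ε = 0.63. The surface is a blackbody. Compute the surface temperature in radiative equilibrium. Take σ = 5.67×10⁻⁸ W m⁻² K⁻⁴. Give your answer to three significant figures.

The planet radiates to space at T_e = [S(1−α)/(4σ)]^(1/4) = 401.7 K.
The surface balance (absorbed SW + ε·downward IR = σT_s⁴) with T_a⁴ = T_s⁴/2 reduces to T_s = T_e·[2/(2−ε)]^¼ = 441.5 K.

442 K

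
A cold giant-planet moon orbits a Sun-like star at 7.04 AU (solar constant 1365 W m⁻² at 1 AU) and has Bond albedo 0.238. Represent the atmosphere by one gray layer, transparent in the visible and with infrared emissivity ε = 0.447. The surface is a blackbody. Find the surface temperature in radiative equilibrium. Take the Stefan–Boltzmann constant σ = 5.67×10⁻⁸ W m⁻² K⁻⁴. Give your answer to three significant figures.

104 K

Flux at the orbit: S = 1365/(7.04)² = 27.54 W m⁻².
Effective emission temperature (TOA balance): σT_e⁴ = S(1−α)/4 = 5.247 W m⁻² → T_e = 98.08 K.
For a single slab of emissivity ε, T_s⁴ = 2T_e⁴/(2−ε); thus T_s = 98.08·(1.288)^(1/4) = 104.5 K.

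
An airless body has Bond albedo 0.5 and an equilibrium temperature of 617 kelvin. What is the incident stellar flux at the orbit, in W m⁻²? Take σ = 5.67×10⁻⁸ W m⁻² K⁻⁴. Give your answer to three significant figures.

Invert the energy balance for S: S = 4σT⁴/(1−α).
σT⁴ = 5.67×10⁻⁸·(617)⁴ = 8217 W m⁻².
So S = 4×8217/(1−0.5) = 65740 W m⁻².

65700 W m⁻²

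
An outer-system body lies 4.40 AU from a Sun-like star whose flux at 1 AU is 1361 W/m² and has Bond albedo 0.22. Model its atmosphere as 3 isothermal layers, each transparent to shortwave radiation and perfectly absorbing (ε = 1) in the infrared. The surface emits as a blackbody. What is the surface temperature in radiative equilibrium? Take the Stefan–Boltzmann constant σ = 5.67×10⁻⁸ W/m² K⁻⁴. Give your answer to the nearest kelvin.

Flux at the orbit: S = 1361/(4.40)² = 70.30 W/m².
Top-of-atmosphere balance: σT_e⁴ = S(1−α)/4 = 13.71 W/m² → T_e = 124.7 K.
For an N-layer opaque stack, T_s⁴ = (N+1)T_e⁴, hence T_s = (4)^(1/4)×124.7 K = 176.3 K.

176 kelvin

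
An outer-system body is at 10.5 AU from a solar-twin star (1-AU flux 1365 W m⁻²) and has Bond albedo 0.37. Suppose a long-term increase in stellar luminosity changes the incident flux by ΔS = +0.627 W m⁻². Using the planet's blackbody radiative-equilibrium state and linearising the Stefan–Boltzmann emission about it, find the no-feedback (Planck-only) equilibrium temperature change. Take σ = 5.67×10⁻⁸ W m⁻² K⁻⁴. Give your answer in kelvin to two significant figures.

0.97 K

Irradiance scales as 1/d², so S = 1365 W m⁻² × (1/10.5)² = 12.38 W m⁻².
The baseline emission temperature is T_e = 76.58 K.
TOA radiative forcing: ΔF = (1−α)ΔS/4 = 0.63·(+0.627)/4 = 0.09875 W m⁻².
Linearising σT⁴ gives d(σT⁴)/dT = 4σT_e³ = 0.1019 W m⁻² per K.
So ΔT₀ = 0.09875/0.1019 = 0.970 K.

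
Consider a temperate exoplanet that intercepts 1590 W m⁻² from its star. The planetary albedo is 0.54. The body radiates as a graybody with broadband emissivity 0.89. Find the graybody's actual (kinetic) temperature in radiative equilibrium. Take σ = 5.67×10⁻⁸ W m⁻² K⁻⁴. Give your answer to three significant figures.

Absorbed flux (global mean): S(1−α)/4 = 1590·0.46/4 = 182.8 W m⁻².
Radiative balance εσT⁴ = 182.8 gives T = [182.8/(0.89·σ)]^(1/4) = 245.3 K.

245 K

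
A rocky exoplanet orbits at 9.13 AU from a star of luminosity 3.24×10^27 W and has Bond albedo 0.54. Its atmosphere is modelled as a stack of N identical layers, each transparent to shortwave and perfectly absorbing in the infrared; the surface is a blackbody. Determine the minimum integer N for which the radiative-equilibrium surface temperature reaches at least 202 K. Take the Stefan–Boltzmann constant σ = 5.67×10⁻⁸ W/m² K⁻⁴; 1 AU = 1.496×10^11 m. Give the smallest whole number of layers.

Orbital distance: d = 9.13 AU = 1.366×10^12 m.
Spreading L over a sphere of radius d: S = 3.24×10^27/(4π·1.37×10^12²) = 138.2 W/m².
OLR = S(1−α)/4 = 15.89 W/m²; the top layer radiates at T_e = 129.4 K.
Since T_s⁴ = (N+1)T_e⁴, we need N ≥ (T_s/T_e)⁴ − 1 = 4.940.
Rounding up, N = 5.

5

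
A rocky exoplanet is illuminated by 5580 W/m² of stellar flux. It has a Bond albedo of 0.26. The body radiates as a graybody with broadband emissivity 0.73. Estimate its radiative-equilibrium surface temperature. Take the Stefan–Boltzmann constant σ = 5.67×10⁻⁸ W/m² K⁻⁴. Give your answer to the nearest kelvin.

The planet absorbs (1−α)S over its disc πR² and re-emits over 4πR², so the mean absorbed flux is (1−0.26)·5580/4 = 1032 W/m².
Radiative balance εσT⁴ = 1032 gives T = [1032/(0.73·σ)]^(1/4) = 397.4 K.

397 K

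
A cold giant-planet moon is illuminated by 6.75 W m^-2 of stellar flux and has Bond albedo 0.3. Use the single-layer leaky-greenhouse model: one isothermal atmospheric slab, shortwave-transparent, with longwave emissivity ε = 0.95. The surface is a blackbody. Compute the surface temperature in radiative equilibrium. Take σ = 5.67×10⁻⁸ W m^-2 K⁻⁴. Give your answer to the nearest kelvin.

The planet radiates to space at T_e = [S(1−α)/(4σ)]^(1/4) = 67.56 K.
For a single slab of emissivity ε, T_s⁴ = 2T_e⁴/(2−ε); thus T_s = 67.56·(1.905)^(1/4) = 79.37 K.

79 kelvin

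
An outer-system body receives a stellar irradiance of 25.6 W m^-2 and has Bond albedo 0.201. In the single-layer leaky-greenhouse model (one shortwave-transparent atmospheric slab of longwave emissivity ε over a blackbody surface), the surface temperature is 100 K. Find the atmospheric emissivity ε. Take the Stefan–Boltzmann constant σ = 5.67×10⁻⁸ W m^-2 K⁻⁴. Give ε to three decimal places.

0.196

First, T_e = [25.60·(1−0.201)/(4σ)]^(1/4) = 97.45 K.
T_s⁴ = T_e⁴·2/(2−ε) → ε = 2 − 2(T_e/T_s)⁴ = 2 − 2·(97.45/100)⁴ = 0.1963.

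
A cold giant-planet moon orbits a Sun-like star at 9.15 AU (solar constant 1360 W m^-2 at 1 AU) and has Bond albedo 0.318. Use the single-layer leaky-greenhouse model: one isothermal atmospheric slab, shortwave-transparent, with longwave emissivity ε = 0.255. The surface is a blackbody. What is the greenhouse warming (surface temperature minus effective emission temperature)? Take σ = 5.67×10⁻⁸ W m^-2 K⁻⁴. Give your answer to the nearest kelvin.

Irradiance scales as 1/d², so S = 1360 W m^-2 × (1/9.15)² = 16.24 W m^-2.
The planet radiates to space at T_e = [S(1−α)/(4σ)]^(1/4) = 83.60 K.
For a single slab of emissivity ε, T_s⁴ = 2T_e⁴/(2−ε); thus T_s = 83.60·(1.146)^(1/4) = 86.50 K.
Greenhouse warming: T_s − T_e = 2.900 K.

3 K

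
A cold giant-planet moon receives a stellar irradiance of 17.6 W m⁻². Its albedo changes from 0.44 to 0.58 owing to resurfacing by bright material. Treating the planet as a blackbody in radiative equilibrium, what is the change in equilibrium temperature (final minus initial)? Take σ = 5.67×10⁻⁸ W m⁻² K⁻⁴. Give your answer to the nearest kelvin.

Initial: T₁ = [S(1−0.44)/(4σ)]^(1/4) = 81.19 K.
With α = 0.58, T₂ = 75.56 K.
Change: 75.56 − 81.19 = -5.634 K.

-6 K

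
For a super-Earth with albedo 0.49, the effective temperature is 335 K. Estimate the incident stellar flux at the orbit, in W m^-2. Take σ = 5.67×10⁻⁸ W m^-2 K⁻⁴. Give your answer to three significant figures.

5600 W m^-2

Invert the energy balance for S: S = 4σT⁴/(1−α).
σT⁴ = 5.67×10⁻⁸·(335)⁴ = 714.1 W m^-2.
S = 4·714.1/0.51 = 5601 W m^-2.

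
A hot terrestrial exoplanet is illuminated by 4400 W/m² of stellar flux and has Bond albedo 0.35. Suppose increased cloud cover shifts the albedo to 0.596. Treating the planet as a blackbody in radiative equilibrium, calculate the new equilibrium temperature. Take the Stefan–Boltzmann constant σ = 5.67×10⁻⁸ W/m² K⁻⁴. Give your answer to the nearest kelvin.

298 K

With the new albedo, S(1−α₂)/4 = 444.4 W/m², so T₂ = 297.5 K.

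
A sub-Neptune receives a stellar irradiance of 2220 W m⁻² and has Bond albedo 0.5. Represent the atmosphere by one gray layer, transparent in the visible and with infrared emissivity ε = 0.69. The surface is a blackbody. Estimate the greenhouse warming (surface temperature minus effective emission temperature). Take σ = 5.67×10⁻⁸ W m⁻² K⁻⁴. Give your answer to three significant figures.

Effective emission temperature (TOA balance): σT_e⁴ = S(1−α)/4 = 277.5 W m⁻² → T_e = 264.5 K.
For a single slab of emissivity ε, T_s⁴ = 2T_e⁴/(2−ε); thus T_s = 264.5·(1.527)^(1/4) = 294.0 K.
T_s − T_e = 294.0 − 264.5 = 29.51 K.

29.5 K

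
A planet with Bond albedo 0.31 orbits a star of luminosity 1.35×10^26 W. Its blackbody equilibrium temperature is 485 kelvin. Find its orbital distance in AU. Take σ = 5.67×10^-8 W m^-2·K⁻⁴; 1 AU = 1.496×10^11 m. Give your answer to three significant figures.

0.162 AU

The flux needed for this T is 4σT⁴/(1−0.31) = 18190 W m^-2.
From L = 4πd²S, d = √(1.35×10^26/(4π·18190)) = 2.430×10^10 m = 0.1625 AU.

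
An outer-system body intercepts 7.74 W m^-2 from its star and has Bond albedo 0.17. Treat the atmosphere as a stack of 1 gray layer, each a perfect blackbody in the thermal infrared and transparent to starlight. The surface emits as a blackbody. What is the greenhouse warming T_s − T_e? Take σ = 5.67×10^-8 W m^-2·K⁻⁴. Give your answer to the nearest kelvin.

14 kelvin

OLR = S(1−α)/4 = 1.606 W m^-2; the top layer radiates at T_e = 72.95 K.
Surface: T_s = (2)^¼·T_e = 86.76 K.
So the greenhouse effect raises the surface by 86.76 − 72.95 = 13.80 K.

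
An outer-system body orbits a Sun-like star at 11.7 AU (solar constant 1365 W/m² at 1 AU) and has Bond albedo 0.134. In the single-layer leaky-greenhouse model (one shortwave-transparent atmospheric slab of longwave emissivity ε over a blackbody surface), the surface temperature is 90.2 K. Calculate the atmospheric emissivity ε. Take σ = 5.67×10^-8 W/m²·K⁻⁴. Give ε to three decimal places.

Flux at the orbit: S = 1365/(11.7)² = 9.972 W/m².
First, T_e = [9.972·(1−0.134)/(4σ)]^(1/4) = 78.55 K.
Since (2−ε)/2 = (T_e/T_s)⁴ = 0.5752, ε = 0.8496.

0.850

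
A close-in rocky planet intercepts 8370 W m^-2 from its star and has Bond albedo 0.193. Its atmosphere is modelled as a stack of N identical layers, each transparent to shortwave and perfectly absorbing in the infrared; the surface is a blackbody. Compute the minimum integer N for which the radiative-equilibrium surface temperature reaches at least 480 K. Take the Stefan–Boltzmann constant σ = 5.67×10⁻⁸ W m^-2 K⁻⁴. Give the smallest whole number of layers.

1

Top-of-atmosphere balance: σT_e⁴ = S(1−α)/4 = 1689 W m^-2 → T_e = 415.4 K.
Since T_s⁴ = (N+1)T_e⁴, we need N ≥ (T_s/T_e)⁴ − 1 = 0.782.
The minimum whole number is N = 1.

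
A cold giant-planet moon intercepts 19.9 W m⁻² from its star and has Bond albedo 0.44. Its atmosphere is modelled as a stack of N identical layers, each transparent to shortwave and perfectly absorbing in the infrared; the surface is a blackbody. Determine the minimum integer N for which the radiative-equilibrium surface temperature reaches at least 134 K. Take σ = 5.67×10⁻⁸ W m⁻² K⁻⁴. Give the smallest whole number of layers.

Top-of-atmosphere balance: σT_e⁴ = S(1−α)/4 = 2.786 W m⁻² → T_e = 83.72 K.
Need (N+1)T_e⁴ ≥ T_s⁴, i.e. N+1 ≥ (134/83.72)⁴ = 6.562.
Rounding up, N = 6.

6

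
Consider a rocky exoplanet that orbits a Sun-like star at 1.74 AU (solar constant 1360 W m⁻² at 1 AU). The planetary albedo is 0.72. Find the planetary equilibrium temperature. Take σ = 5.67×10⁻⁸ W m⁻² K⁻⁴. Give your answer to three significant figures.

153 K

Flux at the orbit: S = 1360/(1.74)² = 449.2 W m⁻².
Averaging over the sphere, the absorbed flux is S(1−α)/4 = 31.44 W m⁻².
In equilibrium σT⁴ equals this, so T = 153.5 K.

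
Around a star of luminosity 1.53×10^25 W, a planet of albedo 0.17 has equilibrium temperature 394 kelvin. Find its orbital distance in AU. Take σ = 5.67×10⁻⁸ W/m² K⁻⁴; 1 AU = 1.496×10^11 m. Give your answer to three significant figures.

Required flux: S = 4σT⁴/(1−α) = 6585 W/m².
S = L/(4πd²) → d = √(L/4πS) = √(1.53×10^25/(4π·6585)) = 1.360×10^10 m = 0.09089 AU.

0.0909 AU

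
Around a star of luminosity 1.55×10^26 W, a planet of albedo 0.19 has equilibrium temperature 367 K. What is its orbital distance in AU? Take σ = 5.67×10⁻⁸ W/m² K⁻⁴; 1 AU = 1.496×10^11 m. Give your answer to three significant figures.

0.329 AU

Required flux: S = 4σT⁴/(1−α) = 5080 W/m².
From L = 4πd²S, d = √(1.55×10^26/(4π·5080)) = 4.928×10^10 m = 0.3294 AU.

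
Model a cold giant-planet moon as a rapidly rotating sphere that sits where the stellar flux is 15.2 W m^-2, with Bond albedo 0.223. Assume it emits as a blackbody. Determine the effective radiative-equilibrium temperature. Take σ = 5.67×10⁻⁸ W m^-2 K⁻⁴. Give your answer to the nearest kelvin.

Averaging over the sphere, the absorbed flux is S(1−α)/4 = 2.953 W m^-2.
Balancing against σT⁴: T = (2.953/5.67×10⁻⁸)^(1/4) = 84.95 K.

85 K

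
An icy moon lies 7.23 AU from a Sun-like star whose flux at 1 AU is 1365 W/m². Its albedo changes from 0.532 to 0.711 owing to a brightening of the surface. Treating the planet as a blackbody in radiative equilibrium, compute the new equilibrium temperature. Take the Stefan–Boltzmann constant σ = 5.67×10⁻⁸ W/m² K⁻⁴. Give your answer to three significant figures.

Irradiance scales as 1/d², so S = 1365 W/m² × (1/7.23)² = 26.11 W/m².
New equilibrium: T₂ = [(1−0.711)·26.11/(4σ)]^(1/4) = 75.95 K.

75.9 kelvin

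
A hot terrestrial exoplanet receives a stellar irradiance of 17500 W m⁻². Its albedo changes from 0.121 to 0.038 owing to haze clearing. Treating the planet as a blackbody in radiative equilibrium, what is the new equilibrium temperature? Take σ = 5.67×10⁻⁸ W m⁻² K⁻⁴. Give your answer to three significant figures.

T₂ = [S(1−α₂)/(4σ)]^(1/4) = [17500·0.962/(4σ)]^(1/4) = 522.0 K.

522 K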